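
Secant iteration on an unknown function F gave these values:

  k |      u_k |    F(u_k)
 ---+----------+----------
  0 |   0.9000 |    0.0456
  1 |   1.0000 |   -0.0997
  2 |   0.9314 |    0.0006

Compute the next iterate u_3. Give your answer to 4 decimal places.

0.9318

u_3 = 0.9314 − 0.0006·(0.9314 − 1.0000) / (0.0006 − (-0.0997))
   = 0.9314 − (-0.000041)/(0.100300) = 0.931810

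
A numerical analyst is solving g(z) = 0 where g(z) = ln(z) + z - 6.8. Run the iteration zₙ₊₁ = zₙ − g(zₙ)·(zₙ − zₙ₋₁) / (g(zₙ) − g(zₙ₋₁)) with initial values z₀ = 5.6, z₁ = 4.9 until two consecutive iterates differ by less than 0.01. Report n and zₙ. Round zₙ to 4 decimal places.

n = 3, zₙ = 5.1592

g(5.6) = 0.522767, g(4.9) = -0.310765
z₂ = 4.900000 − (-0.310765)·(-0.700000)/(-0.833531) = 5.160980;  |Δ| = 0.260980
g(5.160980) = 0.002107
z₃ = 5.160980 − 0.002107·(0.260980)/(0.312872) = 5.159223;  |Δ| = 0.001758
|z₃ − z₂| = 0.001758 < 0.01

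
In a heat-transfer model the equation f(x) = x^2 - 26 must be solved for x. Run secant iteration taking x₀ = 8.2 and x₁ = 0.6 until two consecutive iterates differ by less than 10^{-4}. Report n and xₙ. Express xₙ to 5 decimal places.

n = 8, xₙ = 5.09902

f(8.2) = 41.2400000, f(0.6) = -25.6400000
x₂ = 0.6000000 − (-25.6400000)·(-7.6000000)/(-66.8800000) = 3.5136364;  |Δ| = 2.9136364
f(3.5136364) = -13.6543595
x₃ = 3.5136364 − (-13.6543595)·(2.9136364)/(11.9856405) = 6.8329282;  |Δ| = 3.3192918
f(6.8329282) = 20.6889075
x₄ = 6.8329282 − 20.6889075·(3.3192918)/(34.3432670) = 4.8333362;  |Δ| = 1.9995920
f(4.8333362) = -2.6388612
x₅ = 4.8333362 − (-2.6388612)·(-1.9995920)/(-23.3277687) = 5.0595321;  |Δ| = 0.2261959
f(5.0595321) = -0.4011349
x₆ = 5.0595321 − (-0.4011349)·(0.2261959)/(2.2377263) = 5.1000800;  |Δ| = 0.0405479
f(5.1000800) = 0.0108159
x₇ = 5.1000800 − 0.0108159·(0.0405479)/(0.4119508) = 5.0990154;  |Δ| = 0.0010646
f(5.0990154) = -0.0000420
x₈ = 5.0990154 − (-0.0000420)·(-0.0010646)/(-0.0108579) = 5.0990195;  |Δ| = 0.0000041
|x₈ − x₇| = 0.0000041 < 10^{-4}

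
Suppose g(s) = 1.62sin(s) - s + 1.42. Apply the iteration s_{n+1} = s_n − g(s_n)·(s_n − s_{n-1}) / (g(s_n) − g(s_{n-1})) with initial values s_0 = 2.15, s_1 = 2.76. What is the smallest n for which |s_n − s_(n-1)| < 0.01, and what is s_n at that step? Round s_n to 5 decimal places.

n = 4, s_n = 2.45142

g(2.15) = 0.6257760, g(2.76) = -0.7367136
s_2 = 2.7600000 − (-0.7367136)·(0.6100000)/(-1.3624896) = 2.4301661;  |Δ| = 0.3298339
g(2.4301661) = 0.0475561
s_3 = 2.4301661 − 0.0475561·(-0.3298339)/(0.7842697) = 2.4501664;  |Δ| = 0.0200003
g(2.4501664) = 0.0028048
s_4 = 2.4501664 − 0.0028048·(0.0200003)/(-0.0447513) = 2.4514199;  |Δ| = 0.0012535
|s_4 − s_3| = 0.0012535 < 0.01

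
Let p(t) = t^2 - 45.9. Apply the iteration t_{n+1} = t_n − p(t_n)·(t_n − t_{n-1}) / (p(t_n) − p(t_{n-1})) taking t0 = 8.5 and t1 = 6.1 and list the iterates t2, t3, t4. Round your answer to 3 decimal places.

6.695, 6.779, 6.775

p(8.5) = 26.35000, p(6.1) = -8.69000
t2 = 6.10000 − (-8.69000)·(6.10000 − 8.50000) / (-8.69000 − 26.35000) = 6.10000 − (20.85600)/(-35.04000) = 6.69521
p(6.69521) = -1.07422
t3 = 6.69521 − (-1.07422)·(6.69521 − 6.10000) / (-1.07422 − (-8.69000)) = 6.69521 − (-0.63938)/(7.61578) = 6.77916
p(6.77916) = 0.05702
t4 = 6.77916 − 0.05702·(6.77916 − 6.69521) / (0.05702 − (-1.07422)) = 6.77916 − (0.00479)/(1.13124) = 6.77493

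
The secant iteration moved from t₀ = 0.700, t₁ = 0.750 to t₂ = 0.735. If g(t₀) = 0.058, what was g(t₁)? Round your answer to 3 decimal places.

-0.025

The secant line through (0.700, 0.058) and (0.750, g(t₁)) crosses zero at t₂ = 0.735.
So (0.700, 0.058), (0.750, g(t₁)), (0.735, 0) are collinear:
g(t₁) = 0.058 · (0.750 − 0.735) / (0.700 − 0.735) = 0.058 · (0.01500)/(-0.03500) = -0.02486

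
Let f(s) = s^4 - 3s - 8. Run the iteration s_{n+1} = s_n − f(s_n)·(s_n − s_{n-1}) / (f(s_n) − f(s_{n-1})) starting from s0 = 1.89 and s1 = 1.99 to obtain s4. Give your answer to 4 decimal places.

f(1.89) = -0.910102, f(1.99) = 1.712392
s2 = 1.990000 − 1.712392·(1.990000 − 1.890000) / (1.712392 − (-0.910102)) = 1.990000 − (0.171239)/(2.622494) = 1.924704
f(1.924704) = -0.050908
s3 = 1.924704 − (-0.050908)·(1.924704 − 1.990000) / (-0.050908 − 1.712392) = 1.924704 − (0.003324)/(-1.763300) = 1.926589
f(1.926589) = -0.002719
s4 = 1.926589 − (-0.002719)·(1.926589 − 1.924704) / (-0.002719 − (-0.050908)) = 1.926589 − (-0.000005)/(0.048188) = 1.926695

1.9267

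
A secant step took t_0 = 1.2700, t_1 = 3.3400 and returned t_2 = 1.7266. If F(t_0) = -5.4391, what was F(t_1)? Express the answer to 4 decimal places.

19.2191

The secant line through (1.2700, -5.4391) and (3.3400, F(t_1)) crosses zero at t_2 = 1.7266.
So (1.2700, -5.4391), (3.3400, F(t_1)), (1.7266, 0) are collinear:
F(t_1) = -5.4391 · (3.3400 − 1.7266) / (1.2700 − 1.7266) = -5.4391 · (1.613400)/(-0.456600) = 19.219106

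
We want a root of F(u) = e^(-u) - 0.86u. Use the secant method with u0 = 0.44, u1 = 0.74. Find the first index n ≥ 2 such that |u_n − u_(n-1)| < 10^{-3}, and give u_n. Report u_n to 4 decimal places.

n = 4, u_n = 0.6234

F(0.44) = 0.265636, F(0.74) = -0.159286
u2 = 0.740000 − (-0.159286)·(0.300000)/(-0.424923) = 0.627542;  |Δ| = 0.112458
F(0.627542) = -0.005784
u3 = 0.627542 − (-0.005784)·(-0.112458)/(0.153502) = 0.623305;  |Δ| = 0.004237
F(0.623305) = 0.000127
u4 = 0.623305 − 0.000127·(-0.004237)/(0.005911) = 0.623396;  |Δ| = 0.000091
|u4 − u3| = 0.000091 < 10^{-3}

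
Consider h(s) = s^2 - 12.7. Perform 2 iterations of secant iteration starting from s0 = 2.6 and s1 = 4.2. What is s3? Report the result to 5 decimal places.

3.55623

h(2.6) = -5.9400000, h(4.2) = 4.9400000
s2 = 4.2000000 − 4.9400000·(4.2000000 − 2.6000000) / (4.9400000 − (-5.9400000)) = 4.2000000 − (7.9040000)/(10.8800000) = 3.4735294
h(3.4735294) = -0.6345934
s3 = 3.4735294 − (-0.6345934)·(3.4735294 − 4.2000000) / (-0.6345934 − 4.9400000) = 3.4735294 − (0.4610135)/(-5.5745934) = 3.5562284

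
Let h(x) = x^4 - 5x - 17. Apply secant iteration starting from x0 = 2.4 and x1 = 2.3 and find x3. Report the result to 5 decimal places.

h(2.4) = 4.1776000, h(2.3) = -0.5159000
x2 = 2.3000000 − (-0.5159000)·(2.3000000 − 2.4000000) / (-0.5159000 − 4.1776000) = 2.3000000 − (0.0515900)/(-4.6935000) = 2.3109918
h(2.3109918) = -0.0320632
x3 = 2.3109918 − (-0.0320632)·(2.3109918 − 2.3000000) / (-0.0320632 − (-0.5159000)) = 2.3109918 − (-0.0003524)/(0.4838368) = 2.3117202

2.31172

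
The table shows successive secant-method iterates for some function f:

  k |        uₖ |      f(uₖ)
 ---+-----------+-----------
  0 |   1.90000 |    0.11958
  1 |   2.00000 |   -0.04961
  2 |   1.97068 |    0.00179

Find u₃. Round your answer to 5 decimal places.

1.97170

u₃ = 1.97068 − 0.00179·(1.97068 − 2.00000) / (0.00179 − (-0.04961))
   = 1.97068 − (-0.0000525)/(0.0514000) = 1.9717011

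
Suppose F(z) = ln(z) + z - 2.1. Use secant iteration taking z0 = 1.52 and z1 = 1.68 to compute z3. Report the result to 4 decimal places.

1.6185

F(1.52) = -0.161290, F(1.68) = 0.098794
z2 = 1.680000 − 0.098794·(1.680000 − 1.520000) / (0.098794 − (-0.161290)) = 1.680000 − (0.015807)/(0.260083) = 1.619223
F(1.619223) = 0.001170
z3 = 1.619223 − 0.001170·(1.619223 − 1.680000) / (0.001170 − 0.098794) = 1.619223 − (-0.000071)/(-0.097624) = 1.618495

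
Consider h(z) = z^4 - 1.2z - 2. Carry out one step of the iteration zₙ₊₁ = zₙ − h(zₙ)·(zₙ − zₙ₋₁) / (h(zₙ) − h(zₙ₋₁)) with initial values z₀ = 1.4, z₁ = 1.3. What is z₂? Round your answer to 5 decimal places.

h(1.4) = 0.1616000, h(1.3) = -0.7039000
z₂ = 1.3000000 − (-0.7039000)·(1.3000000 − 1.4000000) / (-0.7039000 − 0.1616000) = 1.3000000 − (0.0703900)/(-0.8655000) = 1.3813287

1.38133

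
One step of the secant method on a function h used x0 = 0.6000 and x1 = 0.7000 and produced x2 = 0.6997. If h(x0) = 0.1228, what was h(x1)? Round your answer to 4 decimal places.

The secant line through (0.6000, 0.1228) and (0.7000, h(x1)) crosses zero at x2 = 0.6997.
So (0.6000, 0.1228), (0.7000, h(x1)), (0.6997, 0) are collinear:
h(x1) = 0.1228 · (0.7000 − 0.6997) / (0.6000 − 0.6997) = 0.1228 · (0.000300)/(-0.099700) = -0.000370

-0.0004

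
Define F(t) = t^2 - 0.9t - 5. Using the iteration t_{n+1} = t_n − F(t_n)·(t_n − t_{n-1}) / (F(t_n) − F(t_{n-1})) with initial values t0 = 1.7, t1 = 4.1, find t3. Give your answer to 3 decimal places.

F(1.7) = -3.64000, F(4.1) = 8.12000
t2 = 4.10000 − 8.12000·(4.10000 − 1.70000) / (8.12000 − (-3.64000)) = 4.10000 − (19.48800)/(11.76000) = 2.44286
F(2.44286) = -1.23102
t3 = 2.44286 − (-1.23102)·(2.44286 − 4.10000) / (-1.23102 − 8.12000) = 2.44286 − (2.03998)/(-9.35102) = 2.66101

2.661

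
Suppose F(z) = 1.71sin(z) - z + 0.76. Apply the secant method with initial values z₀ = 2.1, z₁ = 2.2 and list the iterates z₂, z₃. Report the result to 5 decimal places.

F(2.1) = 0.1360880, F(2.2) = -0.0574711
z₂ = 2.2000000 − (-0.0574711)·(2.2000000 − 2.1000000) / (-0.0574711 − 0.1360880) = 2.2000000 − (-0.0057471)/(-0.1935592) = 2.1703082
F(2.1703082) = 0.0014868
z₃ = 2.1703082 − 0.0014868·(2.1703082 − 2.2000000) / (0.0014868 − (-0.0574711)) = 2.1703082 − (-0.0000441)/(0.0589579) = 2.1710570

2.17031, 2.17106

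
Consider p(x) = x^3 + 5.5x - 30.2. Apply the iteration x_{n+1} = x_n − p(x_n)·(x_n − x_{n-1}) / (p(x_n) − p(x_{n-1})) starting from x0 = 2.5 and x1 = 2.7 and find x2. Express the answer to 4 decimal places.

p(2.5) = -0.825000, p(2.7) = 4.333000
x2 = 2.700000 − 4.333000·(2.700000 − 2.500000) / (4.333000 − (-0.825000)) = 2.700000 − (0.866600)/(5.158000) = 2.531989

2.5320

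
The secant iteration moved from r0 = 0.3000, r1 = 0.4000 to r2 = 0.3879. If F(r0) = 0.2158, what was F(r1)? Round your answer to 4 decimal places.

The secant line through (0.3000, 0.2158) and (0.4000, F(r1)) crosses zero at r2 = 0.3879.
So (0.3000, 0.2158), (0.4000, F(r1)), (0.3879, 0) are collinear:
F(r1) = 0.2158 · (0.4000 − 0.3879) / (0.3000 − 0.3879) = 0.2158 · (0.012100)/(-0.087900) = -0.029706

-0.0297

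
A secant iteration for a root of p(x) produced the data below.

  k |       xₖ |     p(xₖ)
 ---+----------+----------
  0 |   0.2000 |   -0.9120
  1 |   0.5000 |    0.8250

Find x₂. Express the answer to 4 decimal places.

x₂ = 0.5000 − 0.8250·(0.5000 − 0.2000) / (0.8250 − (-0.9120))
   = 0.5000 − (0.247500)/(1.737000) = 0.357513

0.3575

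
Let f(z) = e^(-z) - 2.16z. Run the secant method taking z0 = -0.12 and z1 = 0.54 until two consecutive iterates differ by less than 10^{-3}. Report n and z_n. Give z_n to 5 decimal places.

n = 4, z_n = 0.33213

f(-0.12) = 1.3866969, f(0.54) = -0.5836517
z2 = 0.5400000 − (-0.5836517)·(0.6600000)/(-1.9703486) = 0.3444964;  |Δ| = 0.1955036
f(0.3444964) = -0.0355353
z3 = 0.3444964 − (-0.0355353)·(-0.1955036)/(0.5481165) = 0.3318216;  |Δ| = 0.0126748
f(0.3318216) = 0.0008806
z4 = 0.3318216 − 0.0008806·(-0.0126748)/(0.0364158) = 0.3321281;  |Δ| = 0.0003065
|z4 − z3| = 0.0003065 < 10^{-3}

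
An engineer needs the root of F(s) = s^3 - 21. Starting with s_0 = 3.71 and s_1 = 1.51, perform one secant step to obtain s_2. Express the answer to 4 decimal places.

2.3211

F(3.71) = 30.064811, F(1.51) = -17.557049
s_2 = 1.510000 − (-17.557049)·(1.510000 − 3.710000) / (-17.557049 − 30.064811) = 1.510000 − (38.625508)/(-47.621860) = 2.321088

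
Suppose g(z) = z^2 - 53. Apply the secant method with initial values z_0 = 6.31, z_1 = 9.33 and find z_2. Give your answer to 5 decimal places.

7.15296

g(6.31) = -13.1839000, g(9.33) = 34.0489000
z_2 = 9.3300000 − 34.0489000·(9.3300000 − 6.3100000) / (34.0489000 − (-13.1839000)) = 9.3300000 − (102.8276780)/(47.2328000) = 7.1529604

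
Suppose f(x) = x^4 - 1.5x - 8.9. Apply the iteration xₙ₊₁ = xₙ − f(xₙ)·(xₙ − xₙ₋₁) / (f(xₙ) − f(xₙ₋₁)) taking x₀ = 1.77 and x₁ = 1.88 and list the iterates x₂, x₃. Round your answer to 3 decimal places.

1.846, 1.848

f(1.77) = -1.73994, f(1.88) = 0.77198
x₂ = 1.88000 − 0.77198·(1.88000 − 1.77000) / (0.77198 − (-1.73994)) = 1.88000 − (0.08492)/(2.51192) = 1.84619
f(1.84619) = -0.05188
x₃ = 1.84619 − (-0.05188)·(1.84619 − 1.88000) / (-0.05188 − 0.77198) = 1.84619 − (0.00175)/(-0.82387) = 1.84832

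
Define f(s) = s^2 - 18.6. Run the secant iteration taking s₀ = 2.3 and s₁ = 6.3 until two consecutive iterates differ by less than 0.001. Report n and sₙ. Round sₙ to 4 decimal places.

f(2.3) = -13.310000, f(6.3) = 21.090000
s₂ = 6.300000 − 21.090000·(4.000000)/(34.400000) = 3.847674;  |Δ| = 2.452326
f(3.847674) = -3.795402
s₃ = 3.847674 − (-3.795402)·(-2.452326)/(-24.885402) = 4.221691;  |Δ| = 0.374017
f(4.221691) = -0.777323
s₄ = 4.221691 − (-0.777323)·(0.374017)/(3.018079) = 4.318021;  |Δ| = 0.096330
f(4.318021) = 0.045309
s₅ = 4.318021 − 0.045309·(0.096330)/(0.822631) = 4.312716;  |Δ| = 0.005306
f(4.312716) = -0.000483
s₆ = 4.312716 − (-0.000483)·(-0.005306)/(-0.045791) = 4.312772;  |Δ| = 0.000056
|s₆ − s₅| = 0.000056 < 0.001

n = 6, sₙ = 4.3128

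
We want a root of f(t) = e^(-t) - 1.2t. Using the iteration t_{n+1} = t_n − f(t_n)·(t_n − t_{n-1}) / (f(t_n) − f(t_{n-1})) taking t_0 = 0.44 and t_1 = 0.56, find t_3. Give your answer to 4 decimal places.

0.5036

f(0.44) = 0.116036, f(0.56) = -0.100791
t_2 = 0.560000 − (-0.100791)·(0.560000 − 0.440000) / (-0.100791 − 0.116036) = 0.560000 − (-0.012095)/(-0.216827) = 0.504219
f(0.504219) = -0.001085
t_3 = 0.504219 − (-0.001085)·(0.504219 − 0.560000) / (-0.001085 − (-0.100791)) = 0.504219 − (0.000061)/(0.099706) = 0.503612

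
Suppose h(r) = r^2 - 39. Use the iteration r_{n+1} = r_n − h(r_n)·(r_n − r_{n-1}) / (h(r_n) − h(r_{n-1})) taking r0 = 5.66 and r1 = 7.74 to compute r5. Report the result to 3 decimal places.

h(5.66) = -6.96440, h(7.74) = 20.90760
r2 = 7.74000 − 20.90760·(7.74000 − 5.66000) / (20.90760 − (-6.96440)) = 7.74000 − (43.48781)/(27.87200) = 6.17973
h(6.17973) = -0.81092
r3 = 6.17973 − (-0.81092)·(6.17973 − 7.74000) / (-0.81092 − 20.90760) = 6.17973 − (1.26525)/(-21.71852) = 6.23799
h(6.23799) = -0.08750
r4 = 6.23799 − (-0.08750)·(6.23799 − 6.17973) / (-0.08750 − (-0.81092)) = 6.23799 − (-0.00510)/(0.72342) = 6.24503
h(6.24503) = 0.00046
r5 = 6.24503 − 0.00046·(6.24503 − 6.23799) / (0.00046 − (-0.08750)) = 6.24503 − (0.00000)/(0.08796) = 6.24500

6.245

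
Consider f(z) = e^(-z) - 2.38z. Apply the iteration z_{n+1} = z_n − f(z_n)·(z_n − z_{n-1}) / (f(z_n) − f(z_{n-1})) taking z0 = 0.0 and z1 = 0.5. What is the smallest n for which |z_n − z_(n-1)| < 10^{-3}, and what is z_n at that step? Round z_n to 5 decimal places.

n = 4, z_n = 0.30860

f(0.0) = 1.0000000, f(0.5) = -0.5834693
z2 = 0.5000000 − (-0.5834693)·(0.5000000)/(-1.5834693) = 0.3157623;  |Δ| = 0.1842377
f(0.3157623) = -0.0222817
z3 = 0.3157623 − (-0.0222817)·(-0.1842377)/(0.5611877) = 0.3084473;  |Δ| = 0.0073151
f(0.3084473) = 0.0004821
z4 = 0.3084473 − 0.0004821·(-0.0073151)/(0.0227638) = 0.3086022;  |Δ| = 0.0001549
|z4 − z3| = 0.0001549 < 10^{-3}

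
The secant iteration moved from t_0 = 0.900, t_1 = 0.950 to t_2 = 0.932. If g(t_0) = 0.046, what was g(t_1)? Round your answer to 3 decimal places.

-0.026

The secant line through (0.900, 0.046) and (0.950, g(t_1)) crosses zero at t_2 = 0.932.
So (0.900, 0.046), (0.950, g(t_1)), (0.932, 0) are collinear:
g(t_1) = 0.046 · (0.950 − 0.932) / (0.900 − 0.932) = 0.046 · (0.01800)/(-0.03200) = -0.02587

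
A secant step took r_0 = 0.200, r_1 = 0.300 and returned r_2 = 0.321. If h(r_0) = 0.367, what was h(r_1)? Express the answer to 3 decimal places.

The secant line through (0.200, 0.367) and (0.300, h(r_1)) crosses zero at r_2 = 0.321.
So (0.200, 0.367), (0.300, h(r_1)), (0.321, 0) are collinear:
h(r_1) = 0.367 · (0.300 − 0.321) / (0.200 − 0.321) = 0.367 · (-0.02100)/(-0.12100) = 0.06369

0.064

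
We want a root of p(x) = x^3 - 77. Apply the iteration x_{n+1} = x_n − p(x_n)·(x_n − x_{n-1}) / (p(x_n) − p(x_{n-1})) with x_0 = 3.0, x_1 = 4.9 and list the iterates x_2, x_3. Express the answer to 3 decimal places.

4.048, 4.225

p(3.0) = -50.00000, p(4.9) = 40.64900
x_2 = 4.90000 − 40.64900·(4.90000 − 3.00000) / (40.64900 − (-50.00000)) = 4.90000 − (77.23310)/(90.64900) = 4.04800
p(4.04800) = -10.66832
x_3 = 4.04800 − (-10.66832)·(4.04800 − 4.90000) / (-10.66832 − 40.64900) = 4.04800 − (9.08943)/(-51.31732) = 4.22512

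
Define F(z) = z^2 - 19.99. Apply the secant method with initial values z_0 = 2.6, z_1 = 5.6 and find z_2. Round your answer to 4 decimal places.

F(2.6) = -13.230000, F(5.6) = 11.370000
z_2 = 5.600000 − 11.370000·(5.600000 − 2.600000) / (11.370000 − (-13.230000)) = 5.600000 − (34.110000)/(24.600000) = 4.213415

4.2134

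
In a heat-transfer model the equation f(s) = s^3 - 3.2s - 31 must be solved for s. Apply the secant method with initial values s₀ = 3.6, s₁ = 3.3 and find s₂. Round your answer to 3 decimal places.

3.473

f(3.6) = 4.13600, f(3.3) = -5.62300
s₂ = 3.30000 − (-5.62300)·(3.30000 − 3.60000) / (-5.62300 − 4.13600) = 3.30000 − (1.68690)/(-9.75900) = 3.47286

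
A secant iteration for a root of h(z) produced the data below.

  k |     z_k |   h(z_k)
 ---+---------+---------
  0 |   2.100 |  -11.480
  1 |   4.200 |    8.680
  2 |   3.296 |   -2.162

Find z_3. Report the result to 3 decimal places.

z_3 = 3.296 − (-2.162)·(3.296 − 4.200) / (-2.162 − 8.680)
   = 3.296 − (1.95445)/(-10.84200) = 3.47627

3.476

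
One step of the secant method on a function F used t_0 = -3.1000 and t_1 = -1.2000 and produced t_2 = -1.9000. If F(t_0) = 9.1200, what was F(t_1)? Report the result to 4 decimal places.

-5.3200

The secant line through (-3.1000, 9.1200) and (-1.2000, F(t_1)) crosses zero at t_2 = -1.9000.
So (-3.1000, 9.1200), (-1.2000, F(t_1)), (-1.9000, 0) are collinear:
F(t_1) = 9.1200 · (-1.2000 − (-1.9000)) / (-3.1000 − (-1.9000)) = 9.1200 · (0.700000)/(-1.200000) = -5.320000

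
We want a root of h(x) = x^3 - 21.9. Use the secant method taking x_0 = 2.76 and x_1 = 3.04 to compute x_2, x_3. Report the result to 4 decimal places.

h(2.76) = -0.875424, h(3.04) = 6.194464
x_2 = 3.040000 − 6.194464·(3.040000 − 2.760000) / (6.194464 − (-0.875424)) = 3.040000 − (1.734450)/(7.069888) = 2.794671
h(2.794671) = -0.073104
x_3 = 2.794671 − (-0.073104)·(2.794671 − 3.040000) / (-0.073104 − 6.194464) = 2.794671 − (0.017935)/(-6.267568) = 2.797532

2.7947, 2.7975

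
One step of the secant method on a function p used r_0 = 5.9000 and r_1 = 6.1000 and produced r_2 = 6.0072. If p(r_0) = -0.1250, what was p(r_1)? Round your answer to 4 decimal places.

The secant line through (5.9000, -0.1250) and (6.1000, p(r_1)) crosses zero at r_2 = 6.0072.
So (5.9000, -0.1250), (6.1000, p(r_1)), (6.0072, 0) are collinear:
p(r_1) = -0.1250 · (6.1000 − 6.0072) / (5.9000 − 6.0072) = -0.1250 · (0.092800)/(-0.107200) = 0.108209

0.1082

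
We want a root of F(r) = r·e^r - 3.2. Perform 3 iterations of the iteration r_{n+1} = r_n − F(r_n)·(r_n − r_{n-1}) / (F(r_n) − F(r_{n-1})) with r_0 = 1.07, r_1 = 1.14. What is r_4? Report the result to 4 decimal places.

F(1.07) = -0.080544, F(1.14) = 0.364516
r_2 = 1.140000 − 0.364516·(1.140000 − 1.070000) / (0.364516 − (-0.080544)) = 1.140000 − (0.025516)/(0.445060) = 1.082668
F(1.082668) = -0.003372
r_3 = 1.082668 − (-0.003372)·(1.082668 − 1.140000) / (-0.003372 − 0.364516) = 1.082668 − (0.000193)/(-0.367888) = 1.083194
F(1.083194) = -0.000139
r_4 = 1.083194 − (-0.000139)·(1.083194 − 1.082668) / (-0.000139 − (-0.003372)) = 1.083194 − (0.000000)/(0.003232) = 1.083216

1.0832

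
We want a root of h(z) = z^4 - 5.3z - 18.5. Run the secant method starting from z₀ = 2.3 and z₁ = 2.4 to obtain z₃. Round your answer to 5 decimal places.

h(2.3) = -2.7059000, h(2.4) = 1.9576000
z₂ = 2.4000000 − 1.9576000·(2.4000000 − 2.3000000) / (1.9576000 − (-2.7059000)) = 2.4000000 − (0.1957600)/(4.6635000) = 2.3580229
h(2.3580229) = -0.0808946
z₃ = 2.3580229 − (-0.0808946)·(2.3580229 − 2.4000000) / (-0.0808946 − 1.9576000) = 2.3580229 − (0.0033957)/(-2.0384946) = 2.3596887

2.35969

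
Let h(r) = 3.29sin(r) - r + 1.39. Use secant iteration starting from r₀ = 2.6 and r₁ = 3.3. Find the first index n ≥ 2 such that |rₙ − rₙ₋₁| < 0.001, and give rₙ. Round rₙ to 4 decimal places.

n = 4, rₙ = 2.7241

h(2.6) = 0.486000, h(3.3) = -2.428983
r₂ = 3.300000 − (-2.428983)·(0.700000)/(-2.914983) = 2.716707;  |Δ| = 0.583293
h(2.716707) = 0.029485
r₃ = 2.716707 − 0.029485·(-0.583293)/(2.458468) = 2.723703;  |Δ| = 0.006995
h(2.723703) = 0.001487
r₄ = 2.723703 − 0.001487·(0.006995)/(-0.027997) = 2.724074;  |Δ| = 0.000372
|r₄ − r₃| = 0.000372 < 0.001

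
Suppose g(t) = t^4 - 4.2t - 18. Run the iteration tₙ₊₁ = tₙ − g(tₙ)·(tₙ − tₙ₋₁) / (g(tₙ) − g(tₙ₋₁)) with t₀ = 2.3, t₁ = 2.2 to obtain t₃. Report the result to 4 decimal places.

2.2927

g(2.3) = 0.324100, g(2.2) = -3.814400
t₂ = 2.200000 − (-3.814400)·(2.200000 − 2.300000) / (-3.814400 − 0.324100) = 2.200000 − (0.381440)/(-4.138500) = 2.292169
g(2.292169) = -0.022202
t₃ = 2.292169 − (-0.022202)·(2.292169 − 2.200000) / (-0.022202 − (-3.814400)) = 2.292169 − (-0.002046)/(3.792198) = 2.292708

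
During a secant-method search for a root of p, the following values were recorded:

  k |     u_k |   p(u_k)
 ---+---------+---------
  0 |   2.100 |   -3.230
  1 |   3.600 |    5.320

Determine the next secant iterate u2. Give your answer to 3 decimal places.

u2 = 3.600 − 5.320·(3.600 − 2.100) / (5.320 − (-3.230))
   = 3.600 − (7.98000)/(8.55000) = 2.66667

2.667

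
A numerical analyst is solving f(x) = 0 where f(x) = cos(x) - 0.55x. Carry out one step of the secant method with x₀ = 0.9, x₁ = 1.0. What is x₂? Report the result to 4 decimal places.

f(0.9) = 0.126610, f(1.0) = -0.009698
x₂ = 1.000000 − (-0.009698)·(1.000000 − 0.900000) / (-0.009698 − 0.126610) = 1.000000 − (-0.000970)/(-0.136308) = 0.992885

0.9929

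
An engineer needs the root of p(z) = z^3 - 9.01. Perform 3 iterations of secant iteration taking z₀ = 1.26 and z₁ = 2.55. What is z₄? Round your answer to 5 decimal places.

p(1.26) = -7.0096240, p(2.55) = 7.5713750
z₂ = 2.5500000 − 7.5713750·(2.5500000 − 1.2600000) / (7.5713750 − (-7.0096240)) = 2.5500000 − (9.7670737)/(14.5809990) = 1.8801506
p(1.8801506) = -2.3637313
z₃ = 1.8801506 − (-2.3637313)·(1.8801506 − 2.5500000) / (-2.3637313 − 7.5713750) = 1.8801506 − (1.5833440)/(-9.9351063) = 2.0395192
p(2.0395192) = -0.5263375
z₄ = 2.0395192 − (-0.5263375)·(2.0395192 − 1.8801506) / (-0.5263375 − (-2.3637313)) = 2.0395192 − (-0.0838817)/(1.8373938) = 2.0851717

2.08517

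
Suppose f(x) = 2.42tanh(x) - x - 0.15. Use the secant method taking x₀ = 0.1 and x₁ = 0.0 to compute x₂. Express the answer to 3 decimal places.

0.106

f(0.1) = -0.00880, f(0.0) = -0.15000
x₂ = 0.00000 − (-0.15000)·(0.00000 − 0.10000) / (-0.15000 − (-0.00880)) = 0.00000 − (0.01500)/(-0.14120) = 0.10623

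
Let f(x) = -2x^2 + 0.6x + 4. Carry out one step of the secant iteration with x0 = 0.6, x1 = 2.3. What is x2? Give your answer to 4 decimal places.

1.3000

f(0.6) = 3.640000, f(2.3) = -5.200000
x2 = 2.300000 − (-5.200000)·(2.300000 − 0.600000) / (-5.200000 − 3.640000) = 2.300000 − (-8.840000)/(-8.840000) = 1.300000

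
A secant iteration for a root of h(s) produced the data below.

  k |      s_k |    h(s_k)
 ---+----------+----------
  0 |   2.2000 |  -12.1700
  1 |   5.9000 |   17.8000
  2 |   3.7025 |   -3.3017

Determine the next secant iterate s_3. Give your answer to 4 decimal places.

s_3 = 3.7025 − (-3.3017)·(3.7025 − 5.9000) / (-3.3017 − 17.8000)
   = 3.7025 − (7.255486)/(-21.101700) = 4.046334

4.0463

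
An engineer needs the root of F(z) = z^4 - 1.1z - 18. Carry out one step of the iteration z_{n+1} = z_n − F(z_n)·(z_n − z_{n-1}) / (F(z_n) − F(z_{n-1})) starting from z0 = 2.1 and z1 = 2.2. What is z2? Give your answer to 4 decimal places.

2.1223

F(2.1) = -0.861900, F(2.2) = 3.005600
z2 = 2.200000 − 3.005600·(2.200000 − 2.100000) / (3.005600 − (-0.861900)) = 2.200000 − (0.300560)/(3.867500) = 2.122286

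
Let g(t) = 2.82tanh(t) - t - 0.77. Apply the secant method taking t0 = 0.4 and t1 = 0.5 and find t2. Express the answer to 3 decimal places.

g(0.4) = -0.09854, g(0.5) = 0.03317
t2 = 0.50000 − 0.03317·(0.50000 − 0.40000) / (0.03317 − (-0.09854)) = 0.50000 − (0.00332)/(0.13171) = 0.47482

0.475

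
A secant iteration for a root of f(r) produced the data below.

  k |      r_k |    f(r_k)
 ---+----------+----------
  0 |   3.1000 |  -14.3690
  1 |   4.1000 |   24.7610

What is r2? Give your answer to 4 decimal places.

3.4672

r2 = 4.1000 − 24.7610·(4.1000 − 3.1000) / (24.7610 − (-14.3690))
   = 4.1000 − (24.761000)/(39.130000) = 3.467212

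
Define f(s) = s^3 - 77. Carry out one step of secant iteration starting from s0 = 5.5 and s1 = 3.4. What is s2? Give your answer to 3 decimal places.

4.023

f(5.5) = 89.37500, f(3.4) = -37.69600
s2 = 3.40000 − (-37.69600)·(3.40000 − 5.50000) / (-37.69600 − 89.37500) = 3.40000 − (79.16160)/(-127.07100) = 4.02297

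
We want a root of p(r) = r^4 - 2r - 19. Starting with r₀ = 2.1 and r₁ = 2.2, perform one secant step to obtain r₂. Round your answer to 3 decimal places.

p(2.1) = -3.75190, p(2.2) = 0.02560
r₂ = 2.20000 − 0.02560·(2.20000 − 2.10000) / (0.02560 − (-3.75190)) = 2.20000 − (0.00256)/(3.77750) = 2.19932

2.199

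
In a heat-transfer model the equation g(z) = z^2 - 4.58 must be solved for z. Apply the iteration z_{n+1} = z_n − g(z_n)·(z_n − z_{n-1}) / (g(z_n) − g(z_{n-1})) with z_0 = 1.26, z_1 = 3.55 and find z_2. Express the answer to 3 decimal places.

g(1.26) = -2.99240, g(3.55) = 8.02250
z_2 = 3.55000 − 8.02250·(3.55000 − 1.26000) / (8.02250 − (-2.99240)) = 3.55000 − (18.37152)/(11.01490) = 1.88212

1.882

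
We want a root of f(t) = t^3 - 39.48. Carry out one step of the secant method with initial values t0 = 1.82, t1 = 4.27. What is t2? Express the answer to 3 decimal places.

2.961

f(1.82) = -33.45143, f(4.27) = 38.37448
t2 = 4.27000 − 38.37448·(4.27000 − 1.82000) / (38.37448 − (-33.45143)) = 4.27000 − (94.01748)/(71.82591) = 2.96104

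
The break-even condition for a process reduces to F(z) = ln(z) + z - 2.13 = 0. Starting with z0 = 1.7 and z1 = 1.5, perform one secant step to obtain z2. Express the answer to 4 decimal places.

1.6381

F(1.7) = 0.100628, F(1.5) = -0.224535
z2 = 1.500000 − (-0.224535)·(1.500000 − 1.700000) / (-0.224535 − 0.100628) = 1.500000 − (0.044907)/(-0.325163) = 1.638106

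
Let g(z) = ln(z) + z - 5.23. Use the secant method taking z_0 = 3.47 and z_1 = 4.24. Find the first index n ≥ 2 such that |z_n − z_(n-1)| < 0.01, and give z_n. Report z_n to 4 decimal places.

n = 3, z_n = 3.8753

g(3.47) = -0.515845, g(4.24) = 0.454563
z_2 = 4.240000 − 0.454563·(0.770000)/(0.970409) = 3.879313;  |Δ| = 0.360687
g(3.879313) = 0.004971
z_3 = 3.879313 − 0.004971·(-0.360687)/(-0.449592) = 3.875325;  |Δ| = 0.003988
|z_3 − z_2| = 0.003988 < 0.01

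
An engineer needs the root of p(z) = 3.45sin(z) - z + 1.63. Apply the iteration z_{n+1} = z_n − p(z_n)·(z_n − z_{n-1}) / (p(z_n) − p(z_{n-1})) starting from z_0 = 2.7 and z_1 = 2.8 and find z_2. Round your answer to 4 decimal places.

2.7966

p(2.7) = 0.404461, p(2.8) = -0.014291
z_2 = 2.800000 − (-0.014291)·(2.800000 − 2.700000) / (-0.014291 − 0.404461) = 2.800000 − (-0.001429)/(-0.418751) = 2.796587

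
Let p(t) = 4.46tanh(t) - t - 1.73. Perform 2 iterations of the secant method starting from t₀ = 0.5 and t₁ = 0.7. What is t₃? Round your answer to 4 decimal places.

p(0.5) = -0.168957, p(0.7) = 0.265480
t₂ = 0.700000 − 0.265480·(0.700000 − 0.500000) / (0.265480 − (-0.168957)) = 0.700000 − (0.053096)/(0.434438) = 0.577782
p(0.577782) = 0.016108
t₃ = 0.577782 − 0.016108·(0.577782 − 0.700000) / (0.016108 − 0.265480) = 0.577782 − (-0.001969)/(-0.249372) = 0.569888

0.5699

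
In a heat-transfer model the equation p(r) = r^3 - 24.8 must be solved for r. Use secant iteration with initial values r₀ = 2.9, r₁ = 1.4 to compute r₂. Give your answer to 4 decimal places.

p(2.9) = -0.411000, p(1.4) = -22.056000
r₂ = 1.400000 − (-22.056000)·(1.400000 − 2.900000) / (-22.056000 − (-0.411000)) = 1.400000 − (33.084000)/(-21.645000) = 2.928482

2.9285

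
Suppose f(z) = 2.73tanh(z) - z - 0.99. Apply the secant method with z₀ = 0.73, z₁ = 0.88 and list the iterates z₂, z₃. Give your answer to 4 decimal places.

f(0.73) = -0.019032, f(0.88) = 0.058525
z₂ = 0.880000 − 0.058525·(0.880000 − 0.730000) / (0.058525 − (-0.019032)) = 0.880000 − (0.008779)/(0.077556) = 0.766809
f(0.766809) = 0.004232
z₃ = 0.766809 − 0.004232·(0.766809 − 0.880000) / (0.004232 − 0.058525) = 0.766809 − (-0.000479)/(-0.054293) = 0.757985

0.7668, 0.7580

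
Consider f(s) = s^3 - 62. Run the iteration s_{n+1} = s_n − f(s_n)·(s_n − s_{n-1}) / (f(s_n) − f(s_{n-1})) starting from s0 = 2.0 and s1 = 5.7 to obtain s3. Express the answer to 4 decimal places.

3.6502

f(2.0) = -54.000000, f(5.7) = 123.193000
s2 = 5.700000 − 123.193000·(5.700000 − 2.000000) / (123.193000 − (-54.000000)) = 5.700000 − (455.814100)/(177.193000) = 3.127584
f(3.127584) = -31.406655
s3 = 3.127584 − (-31.406655)·(3.127584 − 5.700000) / (-31.406655 − 123.193000) = 3.127584 − (80.790980)/(-154.599655) = 3.650166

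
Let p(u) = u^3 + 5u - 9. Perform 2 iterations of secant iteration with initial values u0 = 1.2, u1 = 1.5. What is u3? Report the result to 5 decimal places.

1.32920

p(1.2) = -1.2720000, p(1.5) = 1.8750000
u2 = 1.5000000 − 1.8750000·(1.5000000 − 1.2000000) / (1.8750000 − (-1.2720000)) = 1.5000000 − (0.5625000)/(3.1470000) = 1.3212583
p(1.3212583) = -0.0871564
u3 = 1.3212583 − (-0.0871564)·(1.3212583 − 1.5000000) / (-0.0871564 − 1.8750000) = 1.3212583 − (0.0155785)/(-1.9621564) = 1.3291978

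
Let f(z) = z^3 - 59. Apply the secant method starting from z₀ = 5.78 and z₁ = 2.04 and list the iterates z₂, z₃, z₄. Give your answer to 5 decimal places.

3.06328, 4.59175, 3.74266

f(5.78) = 134.1005520, f(2.04) = -50.5103360
z₂ = 2.0400000 − (-50.5103360)·(2.0400000 − 5.7800000) / (-50.5103360 − 134.1005520) = 2.0400000 − (188.9086566)/(-184.6108880) = 3.0632801
f(3.0632801) = -30.2551432
z₃ = 3.0632801 − (-30.2551432)·(3.0632801 − 2.0400000) / (-30.2551432 − (-50.5103360)) = 3.0632801 − (-30.9594874)/(20.2551928) = 4.5917518
f(4.5917518) = 37.8133409
z₄ = 4.5917518 − 37.8133409·(4.5917518 − 3.0632801) / (37.8133409 − (-30.2551432)) = 4.5917518 − (57.7966186)/(68.0684841) = 3.7426566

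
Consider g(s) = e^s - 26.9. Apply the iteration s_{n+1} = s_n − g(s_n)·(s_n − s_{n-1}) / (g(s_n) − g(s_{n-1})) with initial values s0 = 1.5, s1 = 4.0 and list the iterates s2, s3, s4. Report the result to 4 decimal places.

g(1.5) = -22.418311, g(4.0) = 27.698150
s2 = 4.000000 − 27.698150·(4.000000 − 1.500000) / (27.698150 − (-22.418311)) = 4.000000 − (69.245375)/(50.116461) = 2.618311
g(2.618311) = -13.187460
s3 = 2.618311 − (-13.187460)·(2.618311 − 4.000000) / (-13.187460 − 27.698150) = 2.618311 − (18.220971)/(-40.885610) = 3.063968
g(3.063968) = -5.487645
s4 = 3.063968 − (-5.487645)·(3.063968 − 2.618311) / (-5.487645 − (-13.187460)) = 3.063968 − (-2.445609)/(7.699815) = 3.381587

2.6183, 3.0640, 3.3816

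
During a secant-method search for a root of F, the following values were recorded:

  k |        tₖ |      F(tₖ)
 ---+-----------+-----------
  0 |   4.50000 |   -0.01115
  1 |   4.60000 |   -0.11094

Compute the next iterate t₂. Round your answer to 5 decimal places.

t₂ = 4.60000 − (-0.11094)·(4.60000 − 4.50000) / (-0.11094 − (-0.01115))
   = 4.60000 − (-0.0110940)/(-0.0997900) = 4.4888265

4.48883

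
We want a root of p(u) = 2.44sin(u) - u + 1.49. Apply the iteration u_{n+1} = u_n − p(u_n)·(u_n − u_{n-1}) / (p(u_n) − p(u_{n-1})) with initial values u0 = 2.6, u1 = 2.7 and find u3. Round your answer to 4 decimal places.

p(2.6) = 0.147823, p(2.7) = -0.167193
u2 = 2.700000 − (-0.167193)·(2.700000 − 2.600000) / (-0.167193 − 0.147823) = 2.700000 − (-0.016719)/(-0.315016) = 2.646926
p(2.646926) = 0.001437
u3 = 2.646926 − 0.001437·(2.646926 − 2.700000) / (0.001437 − (-0.167193)) = 2.646926 − (-0.000076)/(0.168630) = 2.647378

2.6474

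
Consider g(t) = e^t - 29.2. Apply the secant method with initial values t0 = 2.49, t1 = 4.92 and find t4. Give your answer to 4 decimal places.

3.4816

g(2.49) = -17.138724, g(4.92) = 107.802613
t2 = 4.920000 − 107.802613·(4.920000 − 2.490000) / (107.802613 − (-17.138724)) = 4.920000 − (261.960350)/(124.941337) = 2.823333
g(2.823333) = -12.367135
t3 = 2.823333 − (-12.367135)·(2.823333 − 4.920000) / (-12.367135 − 107.802613) = 2.823333 − (25.929761)/(-120.169748) = 3.039109
g(3.039109) = -8.313368
t4 = 3.039109 − (-8.313368)·(3.039109 − 2.823333) / (-8.313368 − (-12.367135)) = 3.039109 − (-1.793826)/(4.053767) = 3.481618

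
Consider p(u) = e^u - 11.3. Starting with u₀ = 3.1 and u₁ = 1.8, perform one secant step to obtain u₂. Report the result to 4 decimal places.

2.2227

p(3.1) = 10.897951, p(1.8) = -5.250353
u₂ = 1.800000 − (-5.250353)·(1.800000 − 3.100000) / (-5.250353 − 10.897951) = 1.800000 − (6.825458)/(-16.148304) = 2.222673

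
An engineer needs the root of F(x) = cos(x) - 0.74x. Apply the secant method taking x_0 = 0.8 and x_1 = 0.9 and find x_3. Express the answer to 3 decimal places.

0.871

F(0.8) = 0.10471, F(0.9) = -0.04439
x_2 = 0.90000 − (-0.04439)·(0.90000 − 0.80000) / (-0.04439 − 0.10471) = 0.90000 − (-0.00444)/(-0.14910) = 0.87023
F(0.87023) = 0.00068
x_3 = 0.87023 − 0.00068·(0.87023 − 0.90000) / (0.00068 − (-0.04439)) = 0.87023 − (-0.00002)/(0.04507) = 0.87068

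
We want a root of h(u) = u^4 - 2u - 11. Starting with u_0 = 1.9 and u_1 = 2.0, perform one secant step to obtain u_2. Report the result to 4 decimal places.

h(1.9) = -1.767900, h(2.0) = 1.000000
u_2 = 2.000000 − 1.000000·(2.000000 − 1.900000) / (1.000000 − (-1.767900)) = 2.000000 − (0.100000)/(2.767900) = 1.963872

1.9639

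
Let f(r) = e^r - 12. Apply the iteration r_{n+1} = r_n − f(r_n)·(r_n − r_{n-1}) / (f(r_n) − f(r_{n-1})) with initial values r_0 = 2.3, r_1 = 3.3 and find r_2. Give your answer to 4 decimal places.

f(2.3) = -2.025818, f(3.3) = 15.112639
r_2 = 3.300000 − 15.112639·(3.300000 − 2.300000) / (15.112639 − (-2.025818)) = 3.300000 − (15.112639)/(17.138456) = 2.418203

2.4182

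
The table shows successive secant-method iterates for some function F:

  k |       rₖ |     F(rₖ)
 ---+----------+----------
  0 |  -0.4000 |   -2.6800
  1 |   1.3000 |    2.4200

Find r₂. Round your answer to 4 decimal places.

0.4933

r₂ = 1.3000 − 2.4200·(1.3000 − (-0.4000)) / (2.4200 − (-2.6800))
   = 1.3000 − (4.114000)/(5.100000) = 0.493333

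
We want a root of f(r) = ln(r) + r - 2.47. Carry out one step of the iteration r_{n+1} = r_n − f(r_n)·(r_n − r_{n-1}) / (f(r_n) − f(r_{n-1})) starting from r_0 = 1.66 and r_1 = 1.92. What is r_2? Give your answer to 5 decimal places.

1.85439

f(1.66) = -0.3031824, f(1.92) = 0.1023252
r_2 = 1.9200000 − 0.1023252·(1.9200000 − 1.6600000) / (0.1023252 − (-0.3031824)) = 1.9200000 − (0.0266045)/(0.4055076) = 1.8543920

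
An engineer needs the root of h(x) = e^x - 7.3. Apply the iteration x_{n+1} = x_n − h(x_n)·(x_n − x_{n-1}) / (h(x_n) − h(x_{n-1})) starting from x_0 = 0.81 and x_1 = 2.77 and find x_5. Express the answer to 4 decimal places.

1.9844

h(0.81) = -5.052092, h(2.77) = 8.658634
x_2 = 2.770000 − 8.658634·(2.770000 − 0.810000) / (8.658634 − (-5.052092)) = 2.770000 − (16.970923)/(13.710726) = 1.532216
h(1.532216) = -2.671580
x_3 = 1.532216 − (-2.671580)·(1.532216 − 2.770000) / (-2.671580 − 8.658634) = 1.532216 − (3.306840)/(-11.330214) = 1.824076
h(1.824076) = -1.102934
x_4 = 1.824076 − (-1.102934)·(1.824076 − 1.532216) / (-1.102934 − (-2.671580)) = 1.824076 − (-0.321903)/(1.568646) = 2.029287
h(2.029287) = 0.308656
x_5 = 2.029287 − 0.308656·(2.029287 − 1.824076) / (0.308656 − (-1.102934)) = 2.029287 − (0.063339)/(1.411590) = 1.984416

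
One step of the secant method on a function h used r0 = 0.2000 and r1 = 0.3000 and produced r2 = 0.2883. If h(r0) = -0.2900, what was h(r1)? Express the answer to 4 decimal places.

The secant line through (0.2000, -0.2900) and (0.3000, h(r1)) crosses zero at r2 = 0.2883.
So (0.2000, -0.2900), (0.3000, h(r1)), (0.2883, 0) are collinear:
h(r1) = -0.2900 · (0.3000 − 0.2883) / (0.2000 − 0.2883) = -0.2900 · (0.011700)/(-0.088300) = 0.038426

0.0384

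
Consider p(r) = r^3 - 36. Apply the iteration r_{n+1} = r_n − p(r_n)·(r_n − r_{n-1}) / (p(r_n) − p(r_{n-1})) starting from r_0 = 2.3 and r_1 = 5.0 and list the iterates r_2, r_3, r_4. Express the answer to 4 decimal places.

p(2.3) = -23.833000, p(5.0) = 89.000000
r_2 = 5.000000 − 89.000000·(5.000000 − 2.300000) / (89.000000 − (-23.833000)) = 5.000000 − (240.300000)/(112.833000) = 2.870304
p(2.870304) = -12.352587
r_3 = 2.870304 − (-12.352587)·(2.870304 − 5.000000) / (-12.352587 − 89.000000) = 2.870304 − (26.307256)/(-101.352587) = 3.129866
p(3.129866) = -5.339651
r_4 = 3.129866 − (-5.339651)·(3.129866 − 2.870304) / (-5.339651 − (-12.352587)) = 3.129866 − (-1.385969)/(7.012935) = 3.327496

2.8703, 3.1299, 3.3275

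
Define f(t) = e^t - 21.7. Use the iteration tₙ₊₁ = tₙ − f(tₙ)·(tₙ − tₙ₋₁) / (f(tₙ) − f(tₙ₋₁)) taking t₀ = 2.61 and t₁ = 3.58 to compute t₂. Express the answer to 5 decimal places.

2.96278

f(2.61) = -8.1009491, f(3.58) = 14.1735408
t₂ = 3.5800000 − 14.1735408·(3.5800000 − 2.6100000) / (14.1735408 − (-8.1009491)) = 3.5800000 − (13.7483346)/(22.2744900) = 2.9627767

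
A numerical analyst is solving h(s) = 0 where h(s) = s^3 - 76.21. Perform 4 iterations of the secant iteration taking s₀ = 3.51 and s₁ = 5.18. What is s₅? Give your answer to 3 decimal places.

4.240

h(3.51) = -32.96645, h(5.18) = 62.78183
s₂ = 5.18000 − 62.78183·(5.18000 − 3.51000) / (62.78183 − (-32.96645)) = 5.18000 − (104.84566)/(95.74828) = 4.08499
h(4.08499) = -8.04336
s₃ = 4.08499 − (-8.04336)·(4.08499 − 5.18000) / (-8.04336 − 62.78183) = 4.08499 − (8.80759)/(-70.82519) = 4.20934
h(4.20934) = -1.62646
s₄ = 4.20934 − (-1.62646)·(4.20934 − 4.08499) / (-1.62646 − (-8.04336)) = 4.20934 − (-0.20226)/(6.41691) = 4.24086
h(4.24086) = 0.06159
s₅ = 4.24086 − 0.06159·(4.24086 − 4.20934) / (0.06159 − (-1.62646)) = 4.24086 − (0.00194)/(1.68804) = 4.23971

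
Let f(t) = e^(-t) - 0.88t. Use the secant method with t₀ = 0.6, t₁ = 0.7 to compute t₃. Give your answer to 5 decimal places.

f(0.6) = 0.0208116, f(0.7) = -0.1194147
t₂ = 0.7000000 − (-0.1194147)·(0.7000000 − 0.6000000) / (-0.1194147 − 0.0208116) = 0.7000000 − (-0.0119415)/(-0.1402263) = 0.6148415
f(0.6148415) = -0.0003339
t₃ = 0.6148415 − (-0.0003339)·(0.6148415 − 0.7000000) / (-0.0003339 − (-0.1194147)) = 0.6148415 − (0.0000284)/(0.1190808) = 0.6146027

0.61460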